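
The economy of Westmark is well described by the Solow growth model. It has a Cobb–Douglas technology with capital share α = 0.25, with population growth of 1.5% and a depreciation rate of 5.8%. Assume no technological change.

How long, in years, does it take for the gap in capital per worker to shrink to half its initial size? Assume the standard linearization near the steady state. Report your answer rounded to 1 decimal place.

Near the steady state the convergence rate is λ = (1 − α)(n + δ).
λ = (1 − 0.25) × 0.073 = 0.75 × 0.073 = 0.05475
Half-life = ln 2 / λ = 0.6931 / 0.05475 ≈ 12.66 years

about 12.7 years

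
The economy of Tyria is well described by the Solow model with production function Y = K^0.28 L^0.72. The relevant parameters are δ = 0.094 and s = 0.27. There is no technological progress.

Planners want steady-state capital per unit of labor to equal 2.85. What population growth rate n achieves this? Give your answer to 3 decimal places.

n ≈ 0.033

Steady state requires s·f(k) = (n + δ)·k, i.e. s·k^α = (n + δ)·k.
So s / (n + δ) = (k*)^(1−α) = 2.85^0.72 = 2.1256.
Therefore n + δ = s / 2.1256 = 0.27 / 2.1256 = 0.1270, so n = 0.1270 − 0.094 = 0.0330.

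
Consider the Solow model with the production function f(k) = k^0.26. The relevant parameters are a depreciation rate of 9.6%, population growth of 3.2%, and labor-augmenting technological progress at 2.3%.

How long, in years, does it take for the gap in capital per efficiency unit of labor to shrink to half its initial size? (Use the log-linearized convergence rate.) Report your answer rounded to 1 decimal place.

half-life ≈ 6.2 years

Near the steady state the convergence rate is λ = (1 − α)(n + g + δ).
λ = (1 − 0.26) × 0.151 = 0.74 × 0.151 = 0.11174
Half-life = ln 2 / λ = 0.6931 / 0.11174 ≈ 6.20 years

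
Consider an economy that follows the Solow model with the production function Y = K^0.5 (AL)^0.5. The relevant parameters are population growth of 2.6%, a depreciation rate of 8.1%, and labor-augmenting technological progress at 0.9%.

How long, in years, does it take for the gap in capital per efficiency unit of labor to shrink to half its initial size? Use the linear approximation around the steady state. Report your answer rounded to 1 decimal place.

Near the steady state the convergence rate is λ = (1 − α)(n + g + δ).
λ = (1 − 0.5) × 0.116 = 0.5 × 0.116 = 0.0580
Half-life = ln 2 / λ = 0.6931 / 0.0580 ≈ 11.95 years

about 12.0 years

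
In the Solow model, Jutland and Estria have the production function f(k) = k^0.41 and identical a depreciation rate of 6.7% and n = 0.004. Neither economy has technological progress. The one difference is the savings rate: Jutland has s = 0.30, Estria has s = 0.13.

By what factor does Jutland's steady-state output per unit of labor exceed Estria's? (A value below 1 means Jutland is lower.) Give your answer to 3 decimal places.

ratio ≈ 1.788

Steady-state y* = [s/(n + δ)]^(α/(1−α)), so the ratio is [ (s_J/(n + δ)_J) / (s_E/(n + δ)_E) ]^0.6949.
s_J/(n + δ)_J = 0.30/0.071 = 4.2254; s_E/(n + δ)_E = 0.13/0.071 = 1.8310.
Ratio = (4.2254/1.8310)^0.6949 = 2.3077^0.6949 ≈ 1.7880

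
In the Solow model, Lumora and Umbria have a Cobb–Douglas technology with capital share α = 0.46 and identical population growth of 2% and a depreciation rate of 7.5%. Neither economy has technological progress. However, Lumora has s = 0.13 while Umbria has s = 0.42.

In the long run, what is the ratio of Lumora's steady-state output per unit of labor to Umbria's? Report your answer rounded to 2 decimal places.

Steady-state y* = [s/(n + δ)]^(α/(1−α)), so the ratio is [ (s_L/(n + δ)_L) / (s_U/(n + δ)_U) ]^0.8519.
s_L/(n + δ)_L = 0.13/0.095 = 1.3684; s_U/(n + δ)_U = 0.42/0.095 = 4.4211.
Ratio = (1.3684/4.4211)^0.8519 = 0.3095^0.8519 ≈ 0.3682

y*_L / y*_U ≈ 0.37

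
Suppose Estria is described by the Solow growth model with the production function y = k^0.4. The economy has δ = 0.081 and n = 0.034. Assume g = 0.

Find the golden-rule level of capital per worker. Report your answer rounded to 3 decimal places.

k_gold ≈ 7.985

The golden rule sets f'(k) = n + δ, i.e. α·k^(α−1) = n + δ.
So k^(1−α) = α / (n + δ) = 0.4 / 0.115 = 3.4783.
k_gold = 3.4783^(1/0.6) ≈ 7.9851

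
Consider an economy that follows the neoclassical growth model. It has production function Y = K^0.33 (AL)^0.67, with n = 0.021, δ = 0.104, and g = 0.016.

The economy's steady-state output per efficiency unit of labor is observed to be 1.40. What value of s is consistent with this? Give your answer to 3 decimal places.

s ≈ 0.279

At the steady state, Δk = 0, so s·k^α = (n + g + δ)·k.
Since y* = [s/(n + g + δ)]^(α/(1−α)), we have s/(n + g + δ) = (y*)^((1−α)/α) = 1.40^2.0303 = 1.9801.
Therefore s = 1.9801 × (n + g + δ) = 1.9801 × 0.141 = 0.2792.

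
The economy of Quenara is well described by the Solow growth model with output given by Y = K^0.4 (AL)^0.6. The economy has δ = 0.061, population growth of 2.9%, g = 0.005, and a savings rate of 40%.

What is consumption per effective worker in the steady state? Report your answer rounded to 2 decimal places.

In steady state, investment equals break-even investment: s·k^α = (n + g + δ)·k.
Dividing both sides by k: k^(1−α) = s / (n + g + δ).
k^0.6 = 0.40 / (0.029 + 0.005 + 0.061) = 0.40 / 0.095 = 4.2105
k* = 4.2105^(1/0.6) ≈ 10.9788
y* = (k*)^α = 10.9788^0.4 ≈ 2.6075
c* = (1 − s)·y* = (1 − 0.40) × 2.6075 ≈ 1.5645

c* = 1.56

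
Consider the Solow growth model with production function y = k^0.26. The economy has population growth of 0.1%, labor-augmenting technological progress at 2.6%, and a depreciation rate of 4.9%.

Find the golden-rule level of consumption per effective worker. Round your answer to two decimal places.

At the golden rule, f'(k) = n + g + δ, so α·k^(α−1) = n + g + δ and k_gold = (α/(n + g + δ))^(1/(1−α)).
k_gold = (0.26/0.076)^(1/0.74) = 3.4211^1.3514 ≈ 5.2707
c_gold = f(k_gold) − (n + g + δ)·k_gold = 1.5406 − 0.076×5.2707 ≈ 1.1400

c_gold ≈ 1.14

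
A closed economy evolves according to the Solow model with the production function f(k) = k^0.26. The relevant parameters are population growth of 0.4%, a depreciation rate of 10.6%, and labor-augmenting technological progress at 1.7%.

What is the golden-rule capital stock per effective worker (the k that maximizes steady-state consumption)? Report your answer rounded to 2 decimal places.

The golden rule sets f'(k) = n + g + δ, i.e. α·k^(α−1) = n + g + δ.
So k^(1−α) = α / (n + g + δ) = 0.26 / 0.127 = 2.0472.
k_gold = 2.0472^(1/0.74) ≈ 2.6332

k_gold ≈ 2.63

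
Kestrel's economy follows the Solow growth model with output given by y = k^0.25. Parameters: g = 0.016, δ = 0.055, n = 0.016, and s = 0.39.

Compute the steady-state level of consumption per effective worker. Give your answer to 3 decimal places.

c* = 1.006

At the steady state, Δk = 0, so s·k^α = (n + g + δ)·k.
Rearranging, k^(1−α) = s / (n + g + δ).
k^0.75 = 0.39 / (0.016 + 0.016 + 0.055) = 0.39 / 0.087 = 4.4828
k* = 4.4828^(1/0.75) ≈ 7.3915
y* = (k*)^α = 7.3915^0.25 ≈ 1.6489
c* = (1 − s)·y* = (1 − 0.39) × 1.6489 ≈ 1.0058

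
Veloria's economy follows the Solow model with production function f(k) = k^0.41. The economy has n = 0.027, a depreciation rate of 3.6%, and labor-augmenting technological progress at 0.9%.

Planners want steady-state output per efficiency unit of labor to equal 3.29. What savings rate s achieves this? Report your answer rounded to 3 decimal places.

In steady state, investment equals break-even investment: s·k^α = (n + g + δ)·k.
Since y* = [s/(n + g + δ)]^(α/(1−α)), we have s/(n + g + δ) = (y*)^((1−α)/α) = 3.29^1.439 = 5.5494.
Therefore s = 5.5494 × (n + g + δ) = 5.5494 × 0.072 = 0.3996.

s ≈ 0.400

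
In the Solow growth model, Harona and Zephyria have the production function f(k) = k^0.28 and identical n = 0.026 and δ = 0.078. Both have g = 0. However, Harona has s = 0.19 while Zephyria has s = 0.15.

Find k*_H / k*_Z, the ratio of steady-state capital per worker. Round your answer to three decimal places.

Steady-state k* = [s/(n + δ)]^(1/(1−α)), so the ratio is [ (s_H/(n + δ)_H) / (s_Z/(n + δ)_Z) ]^1.3889.
s_H/(n + δ)_H = 0.19/0.104 = 1.8269; s_Z/(n + δ)_Z = 0.15/0.104 = 1.4423.
Ratio = (1.8269/1.4423)^1.3889 = 1.2667^1.3889 ≈ 1.3887

k*_H / k*_Z ≈ 1.389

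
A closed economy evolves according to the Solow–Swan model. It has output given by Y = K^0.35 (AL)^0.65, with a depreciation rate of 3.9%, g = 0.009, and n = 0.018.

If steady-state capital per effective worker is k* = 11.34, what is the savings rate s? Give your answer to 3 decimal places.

s ≈ 0.320

Steady state requires s·f(k) = (n + g + δ)·k, i.e. s·k^α = (n + g + δ)·k.
So s / (n + g + δ) = (k*)^(1−α) = 11.34^0.65 = 4.8473.
Therefore s = 4.8473 × (n + g + δ) = 4.8473 × 0.066 = 0.3199.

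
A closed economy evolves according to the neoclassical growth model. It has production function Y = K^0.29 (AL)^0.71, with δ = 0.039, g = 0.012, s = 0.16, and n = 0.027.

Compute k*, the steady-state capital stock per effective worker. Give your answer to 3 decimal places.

Steady state requires s·f(k) = (n + g + δ)·k, i.e. s·k^α = (n + g + δ)·k.
Rearranging, k^(1−α) = s / (n + g + δ).
k^0.71 = 0.16 / (0.027 + 0.012 + 0.039) = 0.16 / 0.078 = 2.0513
k* = 2.0513^(1/0.71) ≈ 2.7509

k* ≈ 2.751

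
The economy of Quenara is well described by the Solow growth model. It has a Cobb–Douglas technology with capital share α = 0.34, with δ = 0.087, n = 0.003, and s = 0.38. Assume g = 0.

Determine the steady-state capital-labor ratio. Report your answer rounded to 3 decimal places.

Steady state requires s·f(k) = (n + δ)·k, i.e. s·k^α = (n + δ)·k.
Dividing both sides by k: k^(1−α) = s / (n + δ).
k^0.66 = 0.38 / (0.003 + 0.087) = 0.38 / 0.090 = 4.2222
k* = 4.2222^(1/0.66) ≈ 8.8672

k* = 8.867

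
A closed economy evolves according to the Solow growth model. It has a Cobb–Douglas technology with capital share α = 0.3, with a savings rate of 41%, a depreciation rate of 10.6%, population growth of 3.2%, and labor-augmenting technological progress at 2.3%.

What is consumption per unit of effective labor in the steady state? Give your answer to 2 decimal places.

c* = 0.88

In steady state, investment equals break-even investment: s·k^α = (n + g + δ)·k.
Rearranging, k^(1−α) = s / (n + g + δ).
k^0.7 = 0.41 / (0.032 + 0.023 + 0.106) = 0.41 / 0.161 = 2.5466
k* = 2.5466^(1/0.7) ≈ 3.8014
y* = (k*)^α = 3.8014^0.3 ≈ 1.4927
c* = (1 − s)·y* = (1 − 0.41) × 1.4927 ≈ 0.8807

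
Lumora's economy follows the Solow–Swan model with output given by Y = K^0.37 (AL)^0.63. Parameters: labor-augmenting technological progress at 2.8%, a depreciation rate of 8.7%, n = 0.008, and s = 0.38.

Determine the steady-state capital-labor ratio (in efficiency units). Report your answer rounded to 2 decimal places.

At the steady state, Δk = 0, so s·k^α = (n + g + δ)·k.
Dividing both sides by k: k^(1−α) = s / (n + g + δ).
k^0.63 = 0.38 / (0.008 + 0.028 + 0.087) = 0.38 / 0.123 = 3.0894
k* = 3.0894^(1/0.63) ≈ 5.9921

k* = 5.99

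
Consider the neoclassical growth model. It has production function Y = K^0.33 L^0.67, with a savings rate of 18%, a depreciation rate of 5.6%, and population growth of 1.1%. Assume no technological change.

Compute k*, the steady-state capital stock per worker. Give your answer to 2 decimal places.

At the steady state, Δk = 0, so s·k^α = (n + δ)·k.
Rearranging, k^(1−α) = s / (n + δ).
k^0.67 = 0.18 / (0.011 + 0.056) = 0.18 / 0.067 = 2.6866
k* = 2.6866^(1/0.67) ≈ 4.3712

k* ≈ 4.37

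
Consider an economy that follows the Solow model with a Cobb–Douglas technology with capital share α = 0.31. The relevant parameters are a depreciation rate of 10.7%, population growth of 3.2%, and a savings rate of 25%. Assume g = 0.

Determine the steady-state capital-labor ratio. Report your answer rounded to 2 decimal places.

k* = 2.34

Steady state requires s·f(k) = (n + δ)·k, i.e. s·k^α = (n + δ)·k.
Rearranging, k^(1−α) = s / (n + δ).
k^0.69 = 0.25 / (0.032 + 0.107) = 0.25 / 0.139 = 1.7986
k* = 1.7986^(1/0.69) ≈ 2.3414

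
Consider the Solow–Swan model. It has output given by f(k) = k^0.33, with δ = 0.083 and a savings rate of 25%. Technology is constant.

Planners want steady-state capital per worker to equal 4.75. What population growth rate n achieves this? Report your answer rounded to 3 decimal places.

n ≈ 0.005

In steady state, investment equals break-even investment: s·k^α = (n + δ)·k.
So s / (n + δ) = (k*)^(1−α) = 4.75^0.67 = 2.8404.
Therefore n + δ = s / 2.8404 = 0.25 / 2.8404 = 0.0880, so n = 0.0880 − 0.083 = 0.0050.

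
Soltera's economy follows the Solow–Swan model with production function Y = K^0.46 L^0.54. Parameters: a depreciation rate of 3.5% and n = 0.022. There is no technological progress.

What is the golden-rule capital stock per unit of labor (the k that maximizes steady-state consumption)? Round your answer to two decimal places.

k_gold ≈ 47.80

The golden rule sets f'(k) = n + δ, i.e. α·k^(α−1) = n + δ.
So k^(1−α) = α / (n + δ) = 0.46 / 0.057 = 8.0702.
k_gold = 8.0702^(1/0.54) ≈ 47.7986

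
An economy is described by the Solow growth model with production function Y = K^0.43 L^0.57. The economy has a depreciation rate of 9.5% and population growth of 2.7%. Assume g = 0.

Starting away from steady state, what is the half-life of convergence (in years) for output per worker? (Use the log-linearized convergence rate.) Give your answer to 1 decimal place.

about 10.0 years

Near the steady state the convergence rate is λ = (1 − α)(n + δ).
λ = (1 − 0.43) × 0.122 = 0.57 × 0.122 = 0.06954
Half-life = ln 2 / λ = 0.6931 / 0.06954 ≈ 9.97 years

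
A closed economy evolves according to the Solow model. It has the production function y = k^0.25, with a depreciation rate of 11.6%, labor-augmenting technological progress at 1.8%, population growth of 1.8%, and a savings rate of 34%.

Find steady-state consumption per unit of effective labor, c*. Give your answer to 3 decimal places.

c* = 0.863

Steady state requires s·f(k) = (n + g + δ)·k, i.e. s·k^α = (n + g + δ)·k.
Dividing both sides by k: k^(1−α) = s / (n + g + δ).
k^0.75 = 0.34 / (0.018 + 0.018 + 0.116) = 0.34 / 0.152 = 2.2368
k* = 2.2368^(1/0.75) ≈ 2.9253
y* = (k*)^α = 2.9253^0.25 ≈ 1.3078
c* = (1 − s)·y* = (1 − 0.34) × 1.3078 ≈ 0.8631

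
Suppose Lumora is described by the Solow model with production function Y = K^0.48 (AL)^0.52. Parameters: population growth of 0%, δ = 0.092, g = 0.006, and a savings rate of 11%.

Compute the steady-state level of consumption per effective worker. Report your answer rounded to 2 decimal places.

In steady state, investment equals break-even investment: s·k^α = (n + g + δ)·k.
Dividing both sides by k: k^(1−α) = s / (n + g + δ).
k^0.52 = 0.11 / (0.000 + 0.006 + 0.092) = 0.11 / 0.098 = 1.1224
k* = 1.1224^(1/0.52) ≈ 1.2486
y* = (k*)^α = 1.2486^0.48 ≈ 1.1125
c* = (1 − s)·y* = (1 − 0.11) × 1.1125 ≈ 0.9901

c* = 0.99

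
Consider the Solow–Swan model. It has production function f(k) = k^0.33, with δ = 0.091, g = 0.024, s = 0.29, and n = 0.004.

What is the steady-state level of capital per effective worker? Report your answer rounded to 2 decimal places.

k* ≈ 3.78

Steady state requires s·f(k) = (n + g + δ)·k, i.e. s·k^α = (n + g + δ)·k.
Rearranging, k^(1−α) = s / (n + g + δ).
k^0.67 = 0.29 / (0.004 + 0.024 + 0.091) = 0.29 / 0.119 = 2.4370
k* = 2.4370^(1/0.67) ≈ 3.7792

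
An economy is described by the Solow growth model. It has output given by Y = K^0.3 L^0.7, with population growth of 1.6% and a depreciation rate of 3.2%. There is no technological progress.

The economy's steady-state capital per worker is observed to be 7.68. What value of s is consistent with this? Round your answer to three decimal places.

s ≈ 0.200

At the steady state, Δk = 0, so s·k^α = (n + δ)·k.
So s / (n + δ) = (k*)^(1−α) = 7.68^0.7 = 4.1663.
Therefore s = 4.1663 × (n + δ) = 4.1663 × 0.048 = 0.2000.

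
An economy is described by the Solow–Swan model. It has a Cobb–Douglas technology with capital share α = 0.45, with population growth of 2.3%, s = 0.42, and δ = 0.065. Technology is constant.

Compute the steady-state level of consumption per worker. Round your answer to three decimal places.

Steady state requires s·f(k) = (n + δ)·k, i.e. s·k^α = (n + δ)·k.
Dividing both sides by k: k^(1−α) = s / (n + δ).
k^0.55 = 0.42 / (0.023 + 0.065) = 0.42 / 0.088 = 4.7727
k* = 4.7727^(1/0.55) ≈ 17.1442
y* = (k*)^α = 17.1442^0.45 ≈ 3.5921
c* = (1 − s)·y* = (1 − 0.42) × 3.5921 ≈ 2.0834

c* = 2.083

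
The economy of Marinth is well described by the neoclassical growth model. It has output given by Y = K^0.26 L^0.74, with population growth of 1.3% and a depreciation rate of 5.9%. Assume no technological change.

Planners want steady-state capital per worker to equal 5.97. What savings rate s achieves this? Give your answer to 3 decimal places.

Steady state requires s·f(k) = (n + δ)·k, i.e. s·k^α = (n + δ)·k.
So s / (n + δ) = (k*)^(1−α) = 5.97^0.74 = 3.7516.
Therefore s = 3.7516 × (n + δ) = 3.7516 × 0.072 = 0.2701.

s ≈ 0.270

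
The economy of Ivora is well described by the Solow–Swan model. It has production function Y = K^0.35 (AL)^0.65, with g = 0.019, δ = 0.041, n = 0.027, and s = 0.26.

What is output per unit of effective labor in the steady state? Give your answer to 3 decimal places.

Steady state requires s·f(k) = (n + g + δ)·k, i.e. s·k^α = (n + g + δ)·k.
Rearranging, k^(1−α) = s / (n + g + δ).
k^0.65 = 0.26 / (0.027 + 0.019 + 0.041) = 0.26 / 0.087 = 2.9885
k* = 2.9885^(1/0.65) ≈ 5.3885
y* = (k*)^α = 5.3885^0.35 ≈ 1.8031

y* ≈ 1.803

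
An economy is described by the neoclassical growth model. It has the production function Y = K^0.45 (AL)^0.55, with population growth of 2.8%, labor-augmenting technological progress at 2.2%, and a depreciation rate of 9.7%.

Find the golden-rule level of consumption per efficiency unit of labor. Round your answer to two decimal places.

At the golden rule, f'(k) = n + g + δ, so α·k^(α−1) = n + g + δ and k_gold = (α/(n + g + δ))^(1/(1−α)).
k_gold = (0.45/0.147)^(1/0.55) = 3.0612^1.8182 ≈ 7.6462
c_gold = f(k_gold) − (n + g + δ)·k_gold = 2.4978 − 0.147×7.6462 ≈ 1.3738

c_gold ≈ 1.37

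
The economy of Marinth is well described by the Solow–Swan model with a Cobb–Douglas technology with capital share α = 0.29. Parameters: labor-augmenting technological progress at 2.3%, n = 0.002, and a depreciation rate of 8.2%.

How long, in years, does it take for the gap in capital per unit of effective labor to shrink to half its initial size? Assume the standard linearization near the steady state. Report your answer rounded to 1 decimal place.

Near the steady state the convergence rate is λ = (1 − α)(n + g + δ).
λ = (1 − 0.29) × 0.107 = 0.71 × 0.107 = 0.07597
Half-life = ln 2 / λ = 0.6931 / 0.07597 ≈ 9.12 years

t_½ ≈ 9.1 years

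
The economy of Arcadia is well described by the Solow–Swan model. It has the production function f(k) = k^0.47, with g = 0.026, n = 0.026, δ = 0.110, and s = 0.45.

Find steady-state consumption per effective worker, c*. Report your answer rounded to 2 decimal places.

Steady state requires s·f(k) = (n + g + δ)·k, i.e. s·k^α = (n + g + δ)·k.
Dividing both sides by k: k^(1−α) = s / (n + g + δ).
k^0.53 = 0.45 / (0.026 + 0.026 + 0.110) = 0.45 / 0.162 = 2.7778
k* = 2.7778^(1/0.53) ≈ 6.8734
y* = (k*)^α = 6.8734^0.47 ≈ 2.4744
c* = (1 − s)·y* = (1 − 0.45) × 2.4744 ≈ 1.3609

c* = 1.36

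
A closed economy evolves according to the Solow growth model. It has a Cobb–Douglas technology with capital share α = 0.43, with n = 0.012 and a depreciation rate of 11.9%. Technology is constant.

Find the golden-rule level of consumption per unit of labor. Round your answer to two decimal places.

c_gold ≈ 1.40

At the golden rule, f'(k) = n + δ, so α·k^(α−1) = n + δ and k_gold = (α/(n + δ))^(1/(1−α)).
k_gold = (0.43/0.131)^(1/0.57) = 3.2824^1.7544 ≈ 8.0465
c_gold = f(k_gold) − (n + δ)·k_gold = 2.4514 − 0.131×8.0465 ≈ 1.3973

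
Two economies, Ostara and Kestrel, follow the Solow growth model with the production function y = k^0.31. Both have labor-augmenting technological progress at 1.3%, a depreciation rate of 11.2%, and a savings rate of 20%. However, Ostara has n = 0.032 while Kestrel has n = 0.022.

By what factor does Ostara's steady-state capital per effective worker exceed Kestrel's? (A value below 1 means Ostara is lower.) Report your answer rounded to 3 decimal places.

Steady-state k* = [s/(n + g + δ)]^(1/(1−α)), so the ratio is [ (s_O/(n + g + δ)_O) / (s_K/(n + g + δ)_K) ]^1.4493.
s_O/(n + g + δ)_O = 0.20/0.157 = 1.2739; s_K/(n + g + δ)_K = 0.20/0.147 = 1.3605.
Ratio = (1.2739/1.3605)^1.4493 = 0.9363^1.4493 ≈ 0.9090

k*_O / k*_K ≈ 0.909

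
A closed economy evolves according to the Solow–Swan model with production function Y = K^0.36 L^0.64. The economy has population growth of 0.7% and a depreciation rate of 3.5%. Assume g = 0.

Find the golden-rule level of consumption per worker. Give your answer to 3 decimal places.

At the golden rule, f'(k) = n + δ, so α·k^(α−1) = n + δ and k_gold = (α/(n + δ))^(1/(1−α)).
k_gold = (0.36/0.042)^(1/0.64) = 8.5714^1.5625 ≈ 28.7008
c_gold = f(k_gold) − (n + δ)·k_gold = 3.3484 − 0.042×28.7008 ≈ 2.1430

c_gold ≈ 2.143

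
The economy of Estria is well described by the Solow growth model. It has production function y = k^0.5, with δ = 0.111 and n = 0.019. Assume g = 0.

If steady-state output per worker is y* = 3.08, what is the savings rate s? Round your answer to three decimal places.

In steady state, investment equals break-even investment: s·k^α = (n + δ)·k.
Since y* = [s/(n + δ)]^(α/(1−α)), we have s/(n + δ) = (y*)^((1−α)/α) = 3.08^1 = 3.0800.
Therefore s = 3.0800 × (n + δ) = 3.0800 × 0.130 = 0.4004.

s ≈ 0.400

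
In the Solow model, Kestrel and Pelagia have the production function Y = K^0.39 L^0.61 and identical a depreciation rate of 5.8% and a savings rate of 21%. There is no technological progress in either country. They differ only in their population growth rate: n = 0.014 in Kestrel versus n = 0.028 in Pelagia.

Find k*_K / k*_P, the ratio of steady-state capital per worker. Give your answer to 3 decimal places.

Steady-state k* = [s/(n + δ)]^(1/(1−α)), so the ratio is [ (s_K/(n + δ)_K) / (s_P/(n + δ)_P) ]^1.6393.
s_K/(n + δ)_K = 0.21/0.072 = 2.9167; s_P/(n + δ)_P = 0.21/0.086 = 2.4419.
Ratio = (2.9167/2.4419)^1.6393 = 1.1944^1.6393 ≈ 1.3380

ratio ≈ 1.338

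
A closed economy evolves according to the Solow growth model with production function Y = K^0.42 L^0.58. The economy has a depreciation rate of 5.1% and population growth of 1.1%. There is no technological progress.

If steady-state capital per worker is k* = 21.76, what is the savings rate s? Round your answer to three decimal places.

In steady state, investment equals break-even investment: s·k^α = (n + δ)·k.
So s / (n + δ) = (k*)^(1−α) = 21.76^0.58 = 5.9682.
Therefore s = 5.9682 × (n + δ) = 5.9682 × 0.062 = 0.3700.

s ≈ 0.370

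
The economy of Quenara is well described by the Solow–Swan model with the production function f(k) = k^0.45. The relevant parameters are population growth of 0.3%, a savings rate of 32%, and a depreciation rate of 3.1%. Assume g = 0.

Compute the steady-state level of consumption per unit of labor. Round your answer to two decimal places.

c* = 4.26

In steady state, investment equals break-even investment: s·k^α = (n + δ)·k.
Dividing both sides by k: k^(1−α) = s / (n + δ).
k^0.55 = 0.32 / (0.003 + 0.031) = 0.32 / 0.034 = 9.4118
k* = 9.4118^(1/0.55) ≈ 58.9270
y* = (k*)^α = 58.9270^0.45 ≈ 6.2610
c* = (1 − s)·y* = (1 − 0.32) × 6.2610 ≈ 4.2575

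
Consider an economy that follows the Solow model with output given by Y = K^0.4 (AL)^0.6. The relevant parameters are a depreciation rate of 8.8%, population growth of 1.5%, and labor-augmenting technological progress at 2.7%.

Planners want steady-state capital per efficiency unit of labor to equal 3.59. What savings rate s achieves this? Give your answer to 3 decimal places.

s ≈ 0.280

At the steady state, Δk = 0, so s·k^α = (n + g + δ)·k.
So s / (n + g + δ) = (k*)^(1−α) = 3.59^0.6 = 2.1531.
Therefore s = 2.1531 × (n + g + δ) = 2.1531 × 0.130 = 0.2799.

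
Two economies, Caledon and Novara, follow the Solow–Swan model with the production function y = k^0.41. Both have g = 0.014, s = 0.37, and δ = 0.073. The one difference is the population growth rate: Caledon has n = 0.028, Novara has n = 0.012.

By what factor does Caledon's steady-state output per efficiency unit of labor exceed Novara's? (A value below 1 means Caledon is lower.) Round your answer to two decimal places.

Steady-state y* = [s/(n + g + δ)]^(α/(1−α)), so the ratio is [ (s_C/(n + g + δ)_C) / (s_N/(n + g + δ)_N) ]^0.6949.
s_C/(n + g + δ)_C = 0.37/0.115 = 3.2174; s_N/(n + g + δ)_N = 0.37/0.099 = 3.7374.
Ratio = (3.2174/3.7374)^0.6949 = 0.8609^0.6949 ≈ 0.9012

y*_C / y*_N ≈ 0.90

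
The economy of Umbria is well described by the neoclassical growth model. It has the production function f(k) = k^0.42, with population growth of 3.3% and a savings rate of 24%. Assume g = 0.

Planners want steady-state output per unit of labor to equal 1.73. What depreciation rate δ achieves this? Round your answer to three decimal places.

δ ≈ 0.080

At the steady state, Δk = 0, so s·k^α = (n + δ)·k.
Since y* = [s/(n + δ)]^(α/(1−α)), we have s/(n + δ) = (y*)^((1−α)/α) = 1.73^1.381 = 2.1318.
Therefore n + δ = s / 2.1318 = 0.24 / 2.1318 = 0.1126, so δ = 0.1126 − 0.033 = 0.0796.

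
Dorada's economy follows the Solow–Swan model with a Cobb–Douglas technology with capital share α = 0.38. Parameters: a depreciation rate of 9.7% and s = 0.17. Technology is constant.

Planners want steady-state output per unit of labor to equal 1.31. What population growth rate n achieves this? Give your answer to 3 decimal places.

n ≈ 0.012

In steady state, investment equals break-even investment: s·k^α = (n + δ)·k.
Since y* = [s/(n + δ)]^(α/(1−α)), we have s/(n + δ) = (y*)^((1−α)/α) = 1.31^1.6316 = 1.5536.
Therefore n + δ = s / 1.5536 = 0.17 / 1.5536 = 0.1094, so n = 0.1094 − 0.097 = 0.0124.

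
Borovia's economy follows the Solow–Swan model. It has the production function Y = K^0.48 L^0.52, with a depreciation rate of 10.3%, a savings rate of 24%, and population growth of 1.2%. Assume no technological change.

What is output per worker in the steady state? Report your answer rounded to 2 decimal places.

y* = 1.97

Steady state requires s·f(k) = (n + δ)·k, i.e. s·k^α = (n + δ)·k.
Rearranging, k^(1−α) = s / (n + δ).
k^0.52 = 0.24 / (0.012 + 0.103) = 0.24 / 0.115 = 2.0870
k* = 2.0870^(1/0.52) ≈ 4.1159
y* = (k*)^α = 4.1159^0.48 ≈ 1.9722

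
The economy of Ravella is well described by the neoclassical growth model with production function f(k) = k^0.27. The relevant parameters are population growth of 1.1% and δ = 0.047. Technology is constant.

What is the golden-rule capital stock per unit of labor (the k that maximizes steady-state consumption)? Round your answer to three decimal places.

The golden rule sets f'(k) = n + δ, i.e. α·k^(α−1) = n + δ.
So k^(1−α) = α / (n + δ) = 0.27 / 0.058 = 4.6552.
k_gold = 4.6552^(1/0.73) ≈ 8.2221

k_gold ≈ 8.222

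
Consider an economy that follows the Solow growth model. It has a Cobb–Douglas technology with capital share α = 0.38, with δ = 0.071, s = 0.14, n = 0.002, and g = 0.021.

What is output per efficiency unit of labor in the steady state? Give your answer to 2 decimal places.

In steady state, investment equals break-even investment: s·k^α = (n + g + δ)·k.
Dividing both sides by k: k^(1−α) = s / (n + g + δ).
k^0.62 = 0.14 / (0.002 + 0.021 + 0.071) = 0.14 / 0.094 = 1.4894
k* = 1.4894^(1/0.62) ≈ 1.9013
y* = (k*)^α = 1.9013^0.38 ≈ 1.2766

y* ≈ 1.28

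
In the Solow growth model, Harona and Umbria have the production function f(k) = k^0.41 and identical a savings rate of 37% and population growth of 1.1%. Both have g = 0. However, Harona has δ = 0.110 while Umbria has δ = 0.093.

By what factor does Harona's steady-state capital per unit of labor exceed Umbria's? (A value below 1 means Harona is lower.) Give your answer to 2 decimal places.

Steady-state k* = [s/(n + δ)]^(1/(1−α)), so the ratio is [ (s_H/(n + δ)_H) / (s_U/(n + δ)_U) ]^1.6949.
s_H/(n + δ)_H = 0.37/0.121 = 3.0579; s_U/(n + δ)_U = 0.37/0.104 = 3.5577.
Ratio = (3.0579/3.5577)^1.6949 = 0.8595^1.6949 ≈ 0.7737

ratio ≈ 0.77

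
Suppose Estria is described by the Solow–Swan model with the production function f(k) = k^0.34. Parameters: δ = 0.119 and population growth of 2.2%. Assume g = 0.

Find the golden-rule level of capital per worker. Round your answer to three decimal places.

The golden rule sets f'(k) = n + δ, i.e. α·k^(α−1) = n + δ.
So k^(1−α) = α / (n + δ) = 0.34 / 0.141 = 2.4113.
k_gold = 2.4113^(1/0.66) ≈ 3.7946

k_gold ≈ 3.795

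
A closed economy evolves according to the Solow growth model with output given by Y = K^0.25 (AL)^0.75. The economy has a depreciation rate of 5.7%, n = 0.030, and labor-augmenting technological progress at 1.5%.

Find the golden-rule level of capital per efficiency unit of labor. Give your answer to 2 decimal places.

The golden rule sets f'(k) = n + g + δ, i.e. α·k^(α−1) = n + g + δ.
So k^(1−α) = α / (n + g + δ) = 0.25 / 0.102 = 2.4510.
k_gold = 2.4510^(1/0.75) ≈ 3.3046

k_gold ≈ 3.30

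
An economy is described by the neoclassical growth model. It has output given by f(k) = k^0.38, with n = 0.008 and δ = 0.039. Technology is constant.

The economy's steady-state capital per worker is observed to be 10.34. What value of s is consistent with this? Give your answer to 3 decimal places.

s ≈ 0.200

In steady state, investment equals break-even investment: s·k^α = (n + δ)·k.
So s / (n + δ) = (k*)^(1−α) = 10.34^0.62 = 4.2560.
Therefore s = 4.2560 × (n + δ) = 4.2560 × 0.047 = 0.2000.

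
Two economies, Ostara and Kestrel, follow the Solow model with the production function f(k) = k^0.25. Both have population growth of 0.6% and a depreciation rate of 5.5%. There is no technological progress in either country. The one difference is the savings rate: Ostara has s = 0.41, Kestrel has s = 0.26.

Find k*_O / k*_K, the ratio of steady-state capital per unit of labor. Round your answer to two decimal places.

ratio ≈ 1.84

Steady-state k* = [s/(n + δ)]^(1/(1−α)), so the ratio is [ (s_O/(n + δ)_O) / (s_K/(n + δ)_K) ]^1.3333.
s_O/(n + δ)_O = 0.41/0.061 = 6.7213; s_K/(n + δ)_K = 0.26/0.061 = 4.2623.
Ratio = (6.7213/4.2623)^1.3333 = 1.5769^1.3333 ≈ 1.8354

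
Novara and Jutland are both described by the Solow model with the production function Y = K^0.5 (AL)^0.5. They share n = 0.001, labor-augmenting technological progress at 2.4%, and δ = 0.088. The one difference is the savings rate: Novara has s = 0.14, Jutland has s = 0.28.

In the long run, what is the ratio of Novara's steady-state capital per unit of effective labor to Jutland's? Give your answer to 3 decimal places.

ratio ≈ 0.250

Steady-state k* = [s/(n + g + δ)]^(1/(1−α)), so the ratio is [ (s_N/(n + g + δ)_N) / (s_J/(n + g + δ)_J) ]^2.
s_N/(n + g + δ)_N = 0.14/0.113 = 1.2389; s_J/(n + g + δ)_J = 0.28/0.113 = 2.4779.
Ratio = (1.2389/2.4779)^2 = 0.5000^2 ≈ 0.2500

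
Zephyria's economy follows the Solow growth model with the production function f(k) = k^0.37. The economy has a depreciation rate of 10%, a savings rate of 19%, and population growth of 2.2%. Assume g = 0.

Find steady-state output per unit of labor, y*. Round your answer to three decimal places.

In steady state, investment equals break-even investment: s·k^α = (n + δ)·k.
Dividing both sides by k: k^(1−α) = s / (n + δ).
k^0.63 = 0.19 / (0.022 + 0.100) = 0.19 / 0.122 = 1.5574
k* = 1.5574^(1/0.63) ≈ 2.0202
y* = (k*)^α = 2.0202^0.37 ≈ 1.2972

y* = 1.297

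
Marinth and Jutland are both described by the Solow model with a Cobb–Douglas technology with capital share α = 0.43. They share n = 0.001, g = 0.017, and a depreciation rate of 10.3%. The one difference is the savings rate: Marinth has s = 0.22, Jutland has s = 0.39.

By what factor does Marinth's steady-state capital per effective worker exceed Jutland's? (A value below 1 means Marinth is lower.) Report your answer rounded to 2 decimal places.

ratio ≈ 0.37

Steady-state k* = [s/(n + g + δ)]^(1/(1−α)), so the ratio is [ (s_M/(n + g + δ)_M) / (s_J/(n + g + δ)_J) ]^1.7544.
s_M/(n + g + δ)_M = 0.22/0.121 = 1.8182; s_J/(n + g + δ)_J = 0.39/0.121 = 3.2231.
Ratio = (1.8182/3.2231)^1.7544 = 0.5641^1.7544 ≈ 0.3663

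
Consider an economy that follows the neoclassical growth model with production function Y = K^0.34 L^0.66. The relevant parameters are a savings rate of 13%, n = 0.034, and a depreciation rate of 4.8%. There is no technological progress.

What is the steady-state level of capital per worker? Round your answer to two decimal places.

At the steady state, Δk = 0, so s·k^α = (n + δ)·k.
Dividing both sides by k: k^(1−α) = s / (n + δ).
k^0.66 = 0.13 / (0.034 + 0.048) = 0.13 / 0.082 = 1.5854
k* = 1.5854^(1/0.66) ≈ 2.0102

k* ≈ 2.01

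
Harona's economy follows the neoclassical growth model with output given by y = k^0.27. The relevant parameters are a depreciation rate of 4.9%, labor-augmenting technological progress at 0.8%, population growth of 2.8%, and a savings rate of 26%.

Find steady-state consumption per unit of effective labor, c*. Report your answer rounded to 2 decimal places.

c* = 1.12

Steady state requires s·f(k) = (n + g + δ)·k, i.e. s·k^α = (n + g + δ)·k.
Dividing both sides by k: k^(1−α) = s / (n + g + δ).
k^0.73 = 0.26 / (0.028 + 0.008 + 0.049) = 0.26 / 0.085 = 3.0588
k* = 3.0588^(1/0.73) ≈ 4.6253
y* = (k*)^α = 4.6253^0.27 ≈ 1.5121
c* = (1 − s)·y* = (1 − 0.26) × 1.5121 ≈ 1.1190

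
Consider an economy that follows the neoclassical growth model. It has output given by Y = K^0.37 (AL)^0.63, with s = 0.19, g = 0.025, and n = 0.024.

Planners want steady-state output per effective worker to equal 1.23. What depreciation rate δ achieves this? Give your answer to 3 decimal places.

δ ≈ 0.085

At the steady state, Δk = 0, so s·k^α = (n + g + δ)·k.
Since y* = [s/(n + g + δ)]^(α/(1−α)), we have s/(n + g + δ) = (y*)^((1−α)/α) = 1.23^1.7027 = 1.4226.
Therefore n + g + δ = s / 1.4226 = 0.19 / 1.4226 = 0.1336, so δ = 0.1336 − 0.049 = 0.0846.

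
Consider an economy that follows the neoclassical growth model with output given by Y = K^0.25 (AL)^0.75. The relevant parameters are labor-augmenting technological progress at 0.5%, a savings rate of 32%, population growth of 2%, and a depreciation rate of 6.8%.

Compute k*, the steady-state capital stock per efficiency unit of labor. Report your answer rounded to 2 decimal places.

k* ≈ 5.19

In steady state, investment equals break-even investment: s·k^α = (n + g + δ)·k.
Dividing both sides by k: k^(1−α) = s / (n + g + δ).
k^0.75 = 0.32 / (0.020 + 0.005 + 0.068) = 0.32 / 0.093 = 3.4409
k* = 3.4409^(1/0.75) ≈ 5.1947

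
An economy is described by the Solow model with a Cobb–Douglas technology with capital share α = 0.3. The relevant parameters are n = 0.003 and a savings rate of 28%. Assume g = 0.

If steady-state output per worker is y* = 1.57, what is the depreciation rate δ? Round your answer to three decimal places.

δ ≈ 0.095

In steady state, investment equals break-even investment: s·k^α = (n + δ)·k.
Since y* = [s/(n + δ)]^(α/(1−α)), we have s/(n + δ) = (y*)^((1−α)/α) = 1.57^2.3333 = 2.8648.
Therefore n + δ = s / 2.8648 = 0.28 / 2.8648 = 0.0977, so δ = 0.0977 − 0.003 = 0.0947.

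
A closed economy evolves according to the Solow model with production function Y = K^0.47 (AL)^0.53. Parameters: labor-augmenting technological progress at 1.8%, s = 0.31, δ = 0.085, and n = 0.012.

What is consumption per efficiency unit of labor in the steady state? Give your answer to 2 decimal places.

c* = 1.66

In steady state, investment equals break-even investment: s·k^α = (n + g + δ)·k.
Dividing both sides by k: k^(1−α) = s / (n + g + δ).
k^0.53 = 0.31 / (0.012 + 0.018 + 0.085) = 0.31 / 0.115 = 2.6957
k* = 2.6957^(1/0.53) ≈ 6.4951
y* = (k*)^α = 6.4951^0.47 ≈ 2.4094
c* = (1 − s)·y* = (1 − 0.31) × 2.4094 ≈ 1.6625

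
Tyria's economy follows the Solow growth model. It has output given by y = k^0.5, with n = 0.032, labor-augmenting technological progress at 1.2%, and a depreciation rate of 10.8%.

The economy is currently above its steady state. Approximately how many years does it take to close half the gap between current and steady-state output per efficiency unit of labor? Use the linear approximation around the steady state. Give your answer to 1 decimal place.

Near the steady state the convergence rate is λ = (1 − α)(n + g + δ).
λ = (1 − 0.5) × 0.152 = 0.5 × 0.152 = 0.0760
Half-life = ln 2 / λ = 0.6931 / 0.0760 ≈ 9.12 years

about 9.1 years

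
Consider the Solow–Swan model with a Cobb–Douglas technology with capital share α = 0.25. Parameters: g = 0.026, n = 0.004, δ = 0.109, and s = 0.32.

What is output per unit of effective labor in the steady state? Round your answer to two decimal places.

In steady state, investment equals break-even investment: s·k^α = (n + g + δ)·k.
Dividing both sides by k: k^(1−α) = s / (n + g + δ).
k^0.75 = 0.32 / (0.004 + 0.026 + 0.109) = 0.32 / 0.139 = 2.3022
k* = 2.3022^(1/0.75) ≈ 3.0399
y* = (k*)^α = 3.0399^0.25 ≈ 1.3204

y* = 1.32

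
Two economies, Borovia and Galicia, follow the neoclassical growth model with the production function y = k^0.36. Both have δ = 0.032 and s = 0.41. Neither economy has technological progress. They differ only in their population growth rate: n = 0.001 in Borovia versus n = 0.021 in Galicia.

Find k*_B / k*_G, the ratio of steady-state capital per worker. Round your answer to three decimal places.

Steady-state k* = [s/(n + δ)]^(1/(1−α)), so the ratio is [ (s_B/(n + δ)_B) / (s_G/(n + δ)_G) ]^1.5625.
s_B/(n + δ)_B = 0.41/0.033 = 12.4242; s_G/(n + δ)_G = 0.41/0.053 = 7.7358.
Ratio = (12.4242/7.7358)^1.5625 = 1.6061^1.5625 ≈ 2.0966

ratio ≈ 2.097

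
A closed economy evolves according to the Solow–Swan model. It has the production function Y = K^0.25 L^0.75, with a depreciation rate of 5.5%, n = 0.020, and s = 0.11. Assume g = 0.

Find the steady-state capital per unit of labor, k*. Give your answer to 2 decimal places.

Steady state requires s·f(k) = (n + δ)·k, i.e. s·k^α = (n + δ)·k.
Dividing both sides by k: k^(1−α) = s / (n + δ).
k^0.75 = 0.11 / (0.020 + 0.055) = 0.11 / 0.075 = 1.4667
k* = 1.4667^(1/0.75) ≈ 1.6664

k* = 1.67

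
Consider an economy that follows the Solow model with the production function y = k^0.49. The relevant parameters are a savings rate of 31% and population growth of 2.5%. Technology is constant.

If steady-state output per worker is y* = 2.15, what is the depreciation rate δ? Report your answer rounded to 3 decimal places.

δ ≈ 0.115

In steady state, investment equals break-even investment: s·k^α = (n + δ)·k.
Since y* = [s/(n + δ)]^(α/(1−α)), we have s/(n + δ) = (y*)^((1−α)/α) = 2.15^1.0408 = 2.2182.
Therefore n + δ = s / 2.2182 = 0.31 / 2.2182 = 0.1398, so δ = 0.1398 − 0.025 = 0.1148.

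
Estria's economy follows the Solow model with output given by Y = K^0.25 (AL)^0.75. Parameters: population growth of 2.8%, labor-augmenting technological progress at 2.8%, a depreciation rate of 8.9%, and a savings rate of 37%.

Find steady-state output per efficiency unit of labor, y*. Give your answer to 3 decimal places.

At the steady state, Δk = 0, so s·k^α = (n + g + δ)·k.
Rearranging, k^(1−α) = s / (n + g + δ).
k^0.75 = 0.37 / (0.028 + 0.028 + 0.089) = 0.37 / 0.145 = 2.5517
k* = 2.5517^(1/0.75) ≈ 3.4869
y* = (k*)^α = 3.4869^0.25 ≈ 1.3665

y* = 1.367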